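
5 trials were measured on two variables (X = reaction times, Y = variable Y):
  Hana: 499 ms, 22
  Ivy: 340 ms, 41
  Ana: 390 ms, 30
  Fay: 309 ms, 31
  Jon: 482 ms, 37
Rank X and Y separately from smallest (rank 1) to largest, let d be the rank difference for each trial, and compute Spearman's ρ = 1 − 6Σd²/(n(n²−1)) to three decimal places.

Ranks of variable 1: 5, 2, 3, 1, 4
Ranks of variable 2: 1, 5, 2, 3, 4
d = r₁ − r₂: 4, -3, 1, -2, 0
d²: 16, 9, 1, 4, 0; Σd² = 30
ρ = 1 − 6·30/(5·24) = 1 − 180/120 = -0.500

-0.500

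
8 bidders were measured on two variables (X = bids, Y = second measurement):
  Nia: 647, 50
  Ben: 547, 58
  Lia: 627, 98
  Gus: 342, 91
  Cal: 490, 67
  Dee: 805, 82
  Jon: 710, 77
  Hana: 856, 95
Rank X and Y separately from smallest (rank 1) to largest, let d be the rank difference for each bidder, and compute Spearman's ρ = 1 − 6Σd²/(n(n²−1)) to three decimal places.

Ranks of variable 1: 5, 3, 4, 1, 2, 7, 6, 8
Ranks of variable 2: 1, 2, 8, 6, 3, 5, 4, 7
d = r₁ − r₂: 4, 1, -4, -5, -1, 2, 2, 1
d²: 16, 1, 16, 25, 1, 4, 4, 1; Σd² = 68
ρ = 1 − 6·68/(8·63) = 1 − 408/504 = 0.190

0.190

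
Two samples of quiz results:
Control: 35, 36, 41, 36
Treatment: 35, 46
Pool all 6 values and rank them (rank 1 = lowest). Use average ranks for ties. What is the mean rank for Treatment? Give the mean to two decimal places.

Sorted (ascending): 35, 35, 36, 36, 41, 46
The 2 values of 35 occupy positions 1–2 → average rank (1+2)/2 = 1.5.
The 2 values of 36 occupy positions 3–4 → average rank (3+4)/2 = 3.5.
Treatment values → pooled ranks: 35→1.5, 46→6
Mean rank = (1.5 + 6) / 2 = 3.75

3.75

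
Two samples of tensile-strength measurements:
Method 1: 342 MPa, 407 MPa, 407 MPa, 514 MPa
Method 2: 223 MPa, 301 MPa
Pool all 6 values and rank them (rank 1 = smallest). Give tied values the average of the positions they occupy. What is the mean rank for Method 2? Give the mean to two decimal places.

Sorted (ascending): 223, 301, 342, 407, 407, 514
The 2 values of 407 occupy positions 4–5 → average rank (4+5)/2 = 4.5.
Method 2 values → pooled ranks: 223→1, 301→2
Mean rank = (1 + 2) / 2 = 1.50

1.50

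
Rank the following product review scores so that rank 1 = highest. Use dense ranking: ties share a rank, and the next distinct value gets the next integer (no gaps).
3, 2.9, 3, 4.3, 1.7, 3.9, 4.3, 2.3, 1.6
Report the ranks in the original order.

3, 4, 3, 1, 6, 2, 1, 5, 7

Sorted (descending): 4.3, 4.3, 3.9, 3, 3, 2.9, 2.3, 1.7, 1.6
The 2 values of 4.3 share dense rank 1.
The 2 values of 3 share dense rank 3.
Remaining distinct values take the next consecutive integers.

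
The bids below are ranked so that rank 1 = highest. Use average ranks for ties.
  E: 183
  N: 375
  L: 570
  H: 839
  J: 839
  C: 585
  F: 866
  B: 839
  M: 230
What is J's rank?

3

Sorted (descending): 866, 839, 839, 839, 585, 570, 375, 230, 183
The 3 values of 839 occupy positions 2–4 → average rank 3.
J has value 839 → rank 3.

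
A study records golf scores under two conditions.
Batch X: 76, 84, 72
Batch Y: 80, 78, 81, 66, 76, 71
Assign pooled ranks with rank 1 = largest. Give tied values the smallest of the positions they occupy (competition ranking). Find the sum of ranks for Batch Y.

31

Sorted (descending): 84, 81, 80, 78, 76, 76, 72, 71, 66
The 2 values of 76 occupy positions 5–6 → each gets rank 5.
Batch Y values → pooled ranks: 80→3, 78→4, 81→2, 66→9, 76→5, 71→8
Rank sum = 3 + 4 + 2 + 9 + 5 + 8 = 31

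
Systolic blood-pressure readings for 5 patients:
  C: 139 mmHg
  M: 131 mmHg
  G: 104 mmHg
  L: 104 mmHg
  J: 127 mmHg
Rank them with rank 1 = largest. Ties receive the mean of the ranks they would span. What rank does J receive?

Sorted (descending): 139, 131, 127, 104, 104
The 2 values of 104 occupy positions 4–5 → average rank (4+5)/2 = 4.5.
J has value 127 mmHg → rank 3.

3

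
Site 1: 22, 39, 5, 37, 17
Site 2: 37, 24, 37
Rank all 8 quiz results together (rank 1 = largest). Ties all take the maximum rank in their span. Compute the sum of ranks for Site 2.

13

Sorted (descending): 39, 37, 37, 37, 24, 22, 17, 5
The 3 values of 37 occupy positions 2–4 → each gets rank 4.
Site 2 values → pooled ranks: 37→4, 24→5, 37→4
Rank sum = 4 + 5 + 4 = 13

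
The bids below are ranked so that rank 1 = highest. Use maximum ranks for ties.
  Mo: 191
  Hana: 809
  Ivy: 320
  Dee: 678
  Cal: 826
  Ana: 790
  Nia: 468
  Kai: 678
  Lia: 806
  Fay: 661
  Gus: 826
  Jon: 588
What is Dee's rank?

7

Sorted (descending): 826, 826, 809, 806, 790, 678, 678, 661, 588, 468, 320, 191
The 2 values of 826 occupy positions 1–2 → each gets rank 2.
The 2 values of 678 occupy positions 6–7 → each gets rank 7.
Dee has value 678 → rank 7.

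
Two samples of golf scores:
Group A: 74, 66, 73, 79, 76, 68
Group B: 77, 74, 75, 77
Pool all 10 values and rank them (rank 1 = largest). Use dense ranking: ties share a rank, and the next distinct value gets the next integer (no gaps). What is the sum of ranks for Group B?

Sorted (descending): 79, 77, 77, 76, 75, 74, 74, 73, 68, 66
The 2 values of 77 share dense rank 2.
The 2 values of 74 share dense rank 5.
Remaining distinct values take the next consecutive integers.
Group B values → pooled ranks: 77→2, 74→5, 75→4, 77→2
Rank sum = 2 + 5 + 4 + 2 = 13

13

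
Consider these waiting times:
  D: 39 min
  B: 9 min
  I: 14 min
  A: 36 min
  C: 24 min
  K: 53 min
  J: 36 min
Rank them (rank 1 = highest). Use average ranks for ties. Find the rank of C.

Sorted (descending): 53, 39, 36, 36, 24, 14, 9
The 2 values of 36 occupy positions 3–4 → average rank (3+4)/2 = 3.5.
C has value 24 min → rank 5.

5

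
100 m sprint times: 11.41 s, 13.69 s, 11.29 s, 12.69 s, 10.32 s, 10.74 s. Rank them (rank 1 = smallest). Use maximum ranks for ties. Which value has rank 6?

13.69

Sorted (ascending): 10.32, 10.74, 11.29, 11.41, 12.69, 13.69
No ties — each value takes its position as its rank.
Rank 6 → value 13.69.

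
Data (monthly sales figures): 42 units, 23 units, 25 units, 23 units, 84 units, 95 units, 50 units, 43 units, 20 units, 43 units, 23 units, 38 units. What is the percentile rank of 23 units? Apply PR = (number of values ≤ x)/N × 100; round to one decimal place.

33.3

N = 12.
Strictly below 23: 1. Equal to 23: 3.
PR = 4/12 × 100 = 33.3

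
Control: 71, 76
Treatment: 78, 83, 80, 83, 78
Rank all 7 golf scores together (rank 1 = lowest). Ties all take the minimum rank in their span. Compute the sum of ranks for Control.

3

Sorted (ascending): 71, 76, 78, 78, 80, 83, 83
The 2 values of 78 occupy positions 3–4 → each gets rank 3.
The 2 values of 83 occupy positions 6–7 → each gets rank 6.
Control values → pooled ranks: 71→1, 76→2
Rank sum = 1 + 2 = 3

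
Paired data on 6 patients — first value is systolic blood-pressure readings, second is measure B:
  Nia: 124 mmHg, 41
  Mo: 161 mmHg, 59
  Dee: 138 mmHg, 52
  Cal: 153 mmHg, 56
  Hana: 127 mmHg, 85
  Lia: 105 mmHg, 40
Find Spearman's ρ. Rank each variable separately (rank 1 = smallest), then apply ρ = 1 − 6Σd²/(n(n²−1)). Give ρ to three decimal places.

Ranks of variable 1: 2, 6, 4, 5, 3, 1
Ranks of variable 2: 2, 5, 3, 4, 6, 1
d = r₁ − r₂: 0, 1, 1, 1, -3, 0
d²: 0, 1, 1, 1, 9, 0; Σd² = 12
ρ = 1 − 6·12/(6·35) = 1 − 72/210 = 0.657

0.657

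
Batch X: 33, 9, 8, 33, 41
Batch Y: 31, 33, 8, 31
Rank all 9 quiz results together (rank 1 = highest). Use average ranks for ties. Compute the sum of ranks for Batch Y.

22.5

Sorted (descending): 41, 33, 33, 33, 31, 31, 9, 8, 8
The 3 values of 33 occupy positions 2–4 → average rank 3.
The 2 values of 31 occupy positions 5–6 → average rank (5+6)/2 = 5.5.
The 2 values of 8 occupy positions 8–9 → average rank (8+9)/2 = 8.5.
Batch Y values → pooled ranks: 31→5.5, 33→3, 8→8.5, 31→5.5
Rank sum = 5.5 + 3 + 8.5 + 5.5 = 22.5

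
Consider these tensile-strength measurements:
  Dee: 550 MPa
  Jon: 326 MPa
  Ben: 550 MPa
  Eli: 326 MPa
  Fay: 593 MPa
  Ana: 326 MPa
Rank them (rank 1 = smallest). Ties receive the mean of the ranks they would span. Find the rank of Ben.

4.5

Sorted (ascending): 326, 326, 326, 550, 550, 593
The 3 values of 326 occupy positions 1–3 → average rank 2.
The 2 values of 550 occupy positions 4–5 → average rank (4+5)/2 = 4.5.
Ben has value 550 MPa → rank 4.5.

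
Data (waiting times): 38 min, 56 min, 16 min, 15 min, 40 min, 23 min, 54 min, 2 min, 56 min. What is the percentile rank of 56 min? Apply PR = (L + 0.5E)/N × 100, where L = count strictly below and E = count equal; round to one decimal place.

88.9

N = 9.
Strictly below 56: 7. Equal to 56: 2.
PR = (7 + 0.5·2)/9 × 100 = 88.9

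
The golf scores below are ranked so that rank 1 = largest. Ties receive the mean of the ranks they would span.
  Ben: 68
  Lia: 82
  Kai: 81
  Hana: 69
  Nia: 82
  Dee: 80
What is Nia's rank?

1.5

Sorted (descending): 82, 82, 81, 80, 69, 68
The 2 values of 82 occupy positions 1–2 → average rank (1+2)/2 = 1.5.
Nia has value 82 → rank 1.5.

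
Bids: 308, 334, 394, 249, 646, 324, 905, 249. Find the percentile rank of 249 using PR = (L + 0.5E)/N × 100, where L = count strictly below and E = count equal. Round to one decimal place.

12.5

N = 8.
Strictly below 249: 0. Equal to 249: 2.
PR = (0 + 0.5·2)/8 × 100 = 12.5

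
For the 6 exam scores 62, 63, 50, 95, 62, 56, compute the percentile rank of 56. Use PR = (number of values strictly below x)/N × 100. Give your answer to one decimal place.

16.7

N = 6.
Strictly below 56: 1. Equal to 56: 1.
PR = 1/6 × 100 = 16.7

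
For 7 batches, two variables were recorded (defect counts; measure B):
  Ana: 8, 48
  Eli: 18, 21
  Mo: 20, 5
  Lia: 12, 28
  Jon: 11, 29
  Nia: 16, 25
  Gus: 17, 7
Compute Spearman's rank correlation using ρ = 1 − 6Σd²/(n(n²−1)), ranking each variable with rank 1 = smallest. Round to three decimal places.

Ranks of variable 1: 1, 6, 7, 3, 2, 4, 5
Ranks of variable 2: 7, 3, 1, 5, 6, 4, 2
d = r₁ − r₂: -6, 3, 6, -2, -4, 0, 3
d²: 36, 9, 36, 4, 16, 0, 9; Σd² = 110
ρ = 1 − 6·110/(7·48) = 1 − 660/336 = -0.964

-0.964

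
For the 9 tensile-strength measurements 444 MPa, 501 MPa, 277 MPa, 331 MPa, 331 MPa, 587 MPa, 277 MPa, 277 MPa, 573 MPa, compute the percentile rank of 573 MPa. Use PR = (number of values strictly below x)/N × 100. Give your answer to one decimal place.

N = 9.
Strictly below 573: 7. Equal to 573: 1.
PR = 7/9 × 100 = 77.8

77.8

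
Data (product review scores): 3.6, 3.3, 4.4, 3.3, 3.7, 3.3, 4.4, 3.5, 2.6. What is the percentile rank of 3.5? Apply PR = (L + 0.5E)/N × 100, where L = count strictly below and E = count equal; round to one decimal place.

N = 9.
Strictly below 3.5: 4. Equal to 3.5: 1.
PR = (4 + 0.5·1)/9 × 100 = 50.0

50.0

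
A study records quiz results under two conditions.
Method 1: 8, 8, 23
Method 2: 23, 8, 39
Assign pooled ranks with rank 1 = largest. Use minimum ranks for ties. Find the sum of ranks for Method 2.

Sorted (descending): 39, 23, 23, 8, 8, 8
The 2 values of 23 occupy positions 2–3 → each gets rank 2.
The 3 values of 8 occupy positions 4–6 → each gets rank 4.
Method 2 values → pooled ranks: 23→2, 8→4, 39→1
Rank sum = 2 + 4 + 1 = 7

7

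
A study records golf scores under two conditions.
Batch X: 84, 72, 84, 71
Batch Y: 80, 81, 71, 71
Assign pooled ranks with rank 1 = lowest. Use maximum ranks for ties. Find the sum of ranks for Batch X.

Sorted (ascending): 71, 71, 71, 72, 80, 81, 84, 84
The 3 values of 71 occupy positions 1–3 → each gets rank 3.
The 2 values of 84 occupy positions 7–8 → each gets rank 8.
Batch X values → pooled ranks: 84→8, 72→4, 84→8, 71→3
Rank sum = 8 + 4 + 8 + 3 = 23

23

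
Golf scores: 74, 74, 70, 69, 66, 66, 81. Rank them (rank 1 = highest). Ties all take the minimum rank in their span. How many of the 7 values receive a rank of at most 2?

Sorted (descending): 81, 74, 74, 70, 69, 66, 66
The 2 values of 74 occupy positions 2–3 → each gets rank 2.
The 2 values of 66 occupy positions 6–7 → each gets rank 6.
Ranks ≤ 2: {1, 2, 2} → 3 values.

3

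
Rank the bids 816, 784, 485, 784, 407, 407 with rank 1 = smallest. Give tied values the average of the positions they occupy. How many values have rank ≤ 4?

Sorted (ascending): 407, 407, 485, 784, 784, 816
The 2 values of 407 occupy positions 1–2 → average rank (1+2)/2 = 1.5.
The 2 values of 784 occupy positions 4–5 → average rank (4+5)/2 = 4.5.
Ranks ≤ 4: {1.5, 1.5, 3} → 3 values.

3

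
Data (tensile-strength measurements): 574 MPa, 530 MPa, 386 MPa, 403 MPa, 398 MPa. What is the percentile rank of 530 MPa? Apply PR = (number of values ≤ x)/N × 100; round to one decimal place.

N = 5.
Strictly below 530: 3. Equal to 530: 1.
PR = 4/5 × 100 = 80.0

80.0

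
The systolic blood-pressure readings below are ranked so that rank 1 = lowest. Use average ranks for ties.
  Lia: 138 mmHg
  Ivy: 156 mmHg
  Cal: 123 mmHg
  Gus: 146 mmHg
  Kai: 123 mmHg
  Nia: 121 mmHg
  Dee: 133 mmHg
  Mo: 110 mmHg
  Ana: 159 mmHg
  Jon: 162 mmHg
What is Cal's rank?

Sorted (ascending): 110, 121, 123, 123, 133, 138, 146, 156, 159, 162
The 2 values of 123 occupy positions 3–4 → average rank (3+4)/2 = 3.5.
Cal has value 123 mmHg → rank 3.5.

3.5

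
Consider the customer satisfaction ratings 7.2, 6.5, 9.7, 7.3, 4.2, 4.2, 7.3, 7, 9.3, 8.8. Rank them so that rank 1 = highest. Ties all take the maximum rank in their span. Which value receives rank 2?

Sorted (descending): 9.7, 9.3, 8.8, 7.3, 7.3, 7.2, 7, 6.5, 4.2, 4.2
The 2 values of 7.3 occupy positions 4–5 → each gets rank 5.
The 2 values of 4.2 occupy positions 9–10 → each gets rank 10.
Rank 2 → value 9.3.

9.3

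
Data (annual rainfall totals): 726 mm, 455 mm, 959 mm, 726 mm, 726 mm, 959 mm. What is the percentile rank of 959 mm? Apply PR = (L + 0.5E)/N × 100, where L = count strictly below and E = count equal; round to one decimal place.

83.3

N = 6.
Strictly below 959: 4. Equal to 959: 2.
PR = (4 + 0.5·2)/6 × 100 = 83.3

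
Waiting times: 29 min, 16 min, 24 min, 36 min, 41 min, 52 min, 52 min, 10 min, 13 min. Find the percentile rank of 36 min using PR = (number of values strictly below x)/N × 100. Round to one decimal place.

N = 9.
Strictly below 36: 5. Equal to 36: 1.
PR = 5/9 × 100 = 55.6

55.6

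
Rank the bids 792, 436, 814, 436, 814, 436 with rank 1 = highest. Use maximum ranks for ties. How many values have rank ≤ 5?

Sorted (descending): 814, 814, 792, 436, 436, 436
The 2 values of 814 occupy positions 1–2 → each gets rank 2.
The 3 values of 436 occupy positions 4–6 → each gets rank 6.
Ranks ≤ 5: {2, 2, 3} → 3 values.

3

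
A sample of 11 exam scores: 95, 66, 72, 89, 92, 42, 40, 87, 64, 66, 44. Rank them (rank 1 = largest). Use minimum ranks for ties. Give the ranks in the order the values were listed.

1, 6, 5, 3, 2, 10, 11, 4, 8, 6, 9

Sorted (descending): 95, 92, 89, 87, 72, 66, 66, 64, 44, 42, 40
The 2 values of 66 occupy positions 6–7 → each gets rank 6.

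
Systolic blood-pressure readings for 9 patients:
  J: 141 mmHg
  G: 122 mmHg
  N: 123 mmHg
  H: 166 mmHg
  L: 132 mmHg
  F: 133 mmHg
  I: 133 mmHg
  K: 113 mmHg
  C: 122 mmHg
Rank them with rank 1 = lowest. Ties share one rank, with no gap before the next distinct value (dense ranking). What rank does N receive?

Sorted (ascending): 113, 122, 122, 123, 132, 133, 133, 141, 166
The 2 values of 122 share dense rank 2.
The 2 values of 133 share dense rank 5.
Remaining distinct values take the next consecutive integers.
N has value 123 mmHg → rank 3.

3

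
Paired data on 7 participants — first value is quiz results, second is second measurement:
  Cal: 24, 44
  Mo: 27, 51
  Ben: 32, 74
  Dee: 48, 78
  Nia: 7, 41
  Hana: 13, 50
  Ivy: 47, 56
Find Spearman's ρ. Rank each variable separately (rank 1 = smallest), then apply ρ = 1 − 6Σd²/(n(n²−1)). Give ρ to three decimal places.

Ranks of variable 1: 3, 4, 5, 7, 1, 2, 6
Ranks of variable 2: 2, 4, 6, 7, 1, 3, 5
d = r₁ − r₂: 1, 0, -1, 0, 0, -1, 1
d²: 1, 0, 1, 0, 0, 1, 1; Σd² = 4
ρ = 1 − 6·4/(7·48) = 1 − 24/336 = 0.929

0.929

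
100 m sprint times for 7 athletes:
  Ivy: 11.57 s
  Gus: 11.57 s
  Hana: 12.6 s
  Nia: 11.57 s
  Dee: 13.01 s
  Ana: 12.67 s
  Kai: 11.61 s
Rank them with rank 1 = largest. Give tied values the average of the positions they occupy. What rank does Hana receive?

3

Sorted (descending): 13.01, 12.67, 12.6, 11.61, 11.57, 11.57, 11.57
The 3 values of 11.57 occupy positions 5–7 → average rank 6.
Hana has value 12.6 s → rank 3.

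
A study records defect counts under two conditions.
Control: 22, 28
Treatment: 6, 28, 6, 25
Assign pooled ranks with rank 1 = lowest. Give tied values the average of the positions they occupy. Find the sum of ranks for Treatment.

Sorted (ascending): 6, 6, 22, 25, 28, 28
The 2 values of 6 occupy positions 1–2 → average rank (1+2)/2 = 1.5.
The 2 values of 28 occupy positions 5–6 → average rank (5+6)/2 = 5.5.
Treatment values → pooled ranks: 6→1.5, 28→5.5, 6→1.5, 25→4
Rank sum = 1.5 + 5.5 + 1.5 + 4 = 12.5

12.5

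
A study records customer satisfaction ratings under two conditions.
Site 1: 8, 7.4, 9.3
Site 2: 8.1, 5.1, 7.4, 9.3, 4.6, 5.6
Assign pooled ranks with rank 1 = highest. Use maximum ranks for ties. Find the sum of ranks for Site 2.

Sorted (descending): 9.3, 9.3, 8.1, 8, 7.4, 7.4, 5.6, 5.1, 4.6
The 2 values of 9.3 occupy positions 1–2 → each gets rank 2.
The 2 values of 7.4 occupy positions 5–6 → each gets rank 6.
Site 2 values → pooled ranks: 8.1→3, 5.1→8, 7.4→6, 9.3→2, 4.6→9, 5.6→7
Rank sum = 3 + 8 + 6 + 2 + 9 + 7 = 35

35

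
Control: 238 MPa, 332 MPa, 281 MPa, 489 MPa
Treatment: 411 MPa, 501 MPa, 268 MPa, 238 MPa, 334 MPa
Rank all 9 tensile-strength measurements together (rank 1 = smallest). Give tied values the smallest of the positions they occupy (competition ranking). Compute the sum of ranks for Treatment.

26

Sorted (ascending): 238, 238, 268, 281, 332, 334, 411, 489, 501
The 2 values of 238 occupy positions 1–2 → each gets rank 1.
Treatment values → pooled ranks: 411→7, 501→9, 268→3, 238→1, 334→6
Rank sum = 7 + 9 + 3 + 1 + 6 = 26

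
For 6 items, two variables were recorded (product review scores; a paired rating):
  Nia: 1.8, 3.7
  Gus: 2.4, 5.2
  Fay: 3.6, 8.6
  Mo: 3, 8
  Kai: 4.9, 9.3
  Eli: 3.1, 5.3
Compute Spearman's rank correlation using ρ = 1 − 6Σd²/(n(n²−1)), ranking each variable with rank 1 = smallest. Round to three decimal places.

0.943

Ranks of variable 1: 1, 2, 5, 3, 6, 4
Ranks of variable 2: 1, 2, 5, 4, 6, 3
d = r₁ − r₂: 0, 0, 0, -1, 0, 1
d²: 0, 0, 0, 1, 0, 1; Σd² = 2
ρ = 1 − 6·2/(6·35) = 1 − 12/210 = 0.943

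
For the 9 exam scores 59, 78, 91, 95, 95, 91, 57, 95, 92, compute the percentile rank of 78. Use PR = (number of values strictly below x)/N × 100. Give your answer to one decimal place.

22.2

N = 9.
Strictly below 78: 2. Equal to 78: 1.
PR = 2/9 × 100 = 22.2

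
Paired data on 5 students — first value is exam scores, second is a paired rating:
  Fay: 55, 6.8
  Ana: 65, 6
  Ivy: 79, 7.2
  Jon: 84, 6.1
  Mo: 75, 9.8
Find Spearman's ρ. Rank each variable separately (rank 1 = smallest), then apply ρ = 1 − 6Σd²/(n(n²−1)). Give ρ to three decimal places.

Ranks of variable 1: 1, 2, 4, 5, 3
Ranks of variable 2: 3, 1, 4, 2, 5
d = r₁ − r₂: -2, 1, 0, 3, -2
d²: 4, 1, 0, 9, 4; Σd² = 18
ρ = 1 − 6·18/(5·24) = 1 − 108/120 = 0.100

0.100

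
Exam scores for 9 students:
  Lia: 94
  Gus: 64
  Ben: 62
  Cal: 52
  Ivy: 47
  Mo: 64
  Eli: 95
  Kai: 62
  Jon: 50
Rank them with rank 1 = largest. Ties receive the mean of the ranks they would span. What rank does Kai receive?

Sorted (descending): 95, 94, 64, 64, 62, 62, 52, 50, 47
The 2 values of 64 occupy positions 3–4 → average rank (3+4)/2 = 3.5.
The 2 values of 62 occupy positions 5–6 → average rank (5+6)/2 = 5.5.
Kai has value 62 → rank 5.5.

5.5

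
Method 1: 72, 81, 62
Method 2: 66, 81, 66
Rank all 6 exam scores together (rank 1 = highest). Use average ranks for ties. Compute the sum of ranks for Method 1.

10.5

Sorted (descending): 81, 81, 72, 66, 66, 62
The 2 values of 81 occupy positions 1–2 → average rank (1+2)/2 = 1.5.
The 2 values of 66 occupy positions 4–5 → average rank (4+5)/2 = 4.5.
Method 1 values → pooled ranks: 72→3, 81→1.5, 62→6
Rank sum = 3 + 1.5 + 6 = 10.5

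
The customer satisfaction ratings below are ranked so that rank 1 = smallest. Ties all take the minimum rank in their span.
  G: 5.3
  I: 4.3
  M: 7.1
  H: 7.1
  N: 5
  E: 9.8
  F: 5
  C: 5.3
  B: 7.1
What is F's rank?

Sorted (ascending): 4.3, 5, 5, 5.3, 5.3, 7.1, 7.1, 7.1, 9.8
The 2 values of 5 occupy positions 2–3 → each gets rank 2.
The 2 values of 5.3 occupy positions 4–5 → each gets rank 4.
The 3 values of 7.1 occupy positions 6–8 → each gets rank 6.
F has value 5 → rank 2.

2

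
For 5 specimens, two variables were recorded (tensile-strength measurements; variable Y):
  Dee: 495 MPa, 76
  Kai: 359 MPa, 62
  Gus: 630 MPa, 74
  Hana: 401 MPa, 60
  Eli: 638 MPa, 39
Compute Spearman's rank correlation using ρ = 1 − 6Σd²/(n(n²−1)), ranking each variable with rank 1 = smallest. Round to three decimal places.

Ranks of variable 1: 3, 1, 4, 2, 5
Ranks of variable 2: 5, 3, 4, 2, 1
d = r₁ − r₂: -2, -2, 0, 0, 4
d²: 4, 4, 0, 0, 16; Σd² = 24
ρ = 1 − 6·24/(5·24) = 1 − 144/120 = -0.200

-0.200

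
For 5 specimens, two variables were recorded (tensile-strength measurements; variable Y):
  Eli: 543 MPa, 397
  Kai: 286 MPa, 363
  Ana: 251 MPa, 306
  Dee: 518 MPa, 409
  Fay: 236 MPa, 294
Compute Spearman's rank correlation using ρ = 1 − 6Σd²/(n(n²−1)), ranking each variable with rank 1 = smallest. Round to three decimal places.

0.900

Ranks of variable 1: 5, 3, 2, 4, 1
Ranks of variable 2: 4, 3, 2, 5, 1
d = r₁ − r₂: 1, 0, 0, -1, 0
d²: 1, 0, 0, 1, 0; Σd² = 2
ρ = 1 − 6·2/(5·24) = 1 − 12/120 = 0.900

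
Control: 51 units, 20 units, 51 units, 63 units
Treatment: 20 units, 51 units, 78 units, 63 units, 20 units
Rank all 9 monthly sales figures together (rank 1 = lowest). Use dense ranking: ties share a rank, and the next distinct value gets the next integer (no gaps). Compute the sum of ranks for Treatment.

11

Sorted (ascending): 20, 20, 20, 51, 51, 51, 63, 63, 78
The 3 values of 20 share dense rank 1.
The 3 values of 51 share dense rank 2.
The 2 values of 63 share dense rank 3.
Remaining distinct values take the next consecutive integers.
Treatment values → pooled ranks: 20→1, 51→2, 78→4, 63→3, 20→1
Rank sum = 1 + 2 + 4 + 3 + 1 = 11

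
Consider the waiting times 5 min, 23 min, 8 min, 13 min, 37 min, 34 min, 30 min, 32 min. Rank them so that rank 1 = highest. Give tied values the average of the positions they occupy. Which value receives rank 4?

Sorted (descending): 37, 34, 32, 30, 23, 13, 8, 5
No ties — each value takes its position as its rank.
Rank 4 → value 30.

30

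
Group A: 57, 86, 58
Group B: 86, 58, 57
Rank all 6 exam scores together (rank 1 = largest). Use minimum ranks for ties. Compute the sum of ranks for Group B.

Sorted (descending): 86, 86, 58, 58, 57, 57
The 2 values of 86 occupy positions 1–2 → each gets rank 1.
The 2 values of 58 occupy positions 3–4 → each gets rank 3.
The 2 values of 57 occupy positions 5–6 → each gets rank 5.
Group B values → pooled ranks: 86→1, 58→3, 57→5
Rank sum = 1 + 3 + 5 = 9

9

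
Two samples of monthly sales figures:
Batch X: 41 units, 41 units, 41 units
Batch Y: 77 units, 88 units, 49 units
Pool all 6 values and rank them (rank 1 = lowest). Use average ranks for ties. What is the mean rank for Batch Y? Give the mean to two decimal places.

Sorted (ascending): 41, 41, 41, 49, 77, 88
The 3 values of 41 occupy positions 1–3 → average rank 2.
Batch Y values → pooled ranks: 77→5, 88→6, 49→4
Mean rank = (5 + 6 + 4) / 3 = 5.00

5.00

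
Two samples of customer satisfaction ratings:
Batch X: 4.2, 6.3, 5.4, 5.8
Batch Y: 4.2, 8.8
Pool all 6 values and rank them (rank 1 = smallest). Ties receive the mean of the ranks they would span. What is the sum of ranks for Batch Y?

7.5

Sorted (ascending): 4.2, 4.2, 5.4, 5.8, 6.3, 8.8
The 2 values of 4.2 occupy positions 1–2 → average rank (1+2)/2 = 1.5.
Batch Y values → pooled ranks: 4.2→1.5, 8.8→6
Rank sum = 1.5 + 6 = 7.5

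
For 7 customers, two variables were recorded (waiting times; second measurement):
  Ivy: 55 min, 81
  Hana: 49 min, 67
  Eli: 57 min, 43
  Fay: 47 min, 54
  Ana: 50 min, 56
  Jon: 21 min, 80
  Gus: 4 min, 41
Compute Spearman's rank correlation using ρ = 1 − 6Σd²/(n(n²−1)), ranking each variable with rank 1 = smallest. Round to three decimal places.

0.214

Ranks of variable 1: 6, 4, 7, 3, 5, 2, 1
Ranks of variable 2: 7, 5, 2, 3, 4, 6, 1
d = r₁ − r₂: -1, -1, 5, 0, 1, -4, 0
d²: 1, 1, 25, 0, 1, 16, 0; Σd² = 44
ρ = 1 − 6·44/(7·48) = 1 − 264/336 = 0.214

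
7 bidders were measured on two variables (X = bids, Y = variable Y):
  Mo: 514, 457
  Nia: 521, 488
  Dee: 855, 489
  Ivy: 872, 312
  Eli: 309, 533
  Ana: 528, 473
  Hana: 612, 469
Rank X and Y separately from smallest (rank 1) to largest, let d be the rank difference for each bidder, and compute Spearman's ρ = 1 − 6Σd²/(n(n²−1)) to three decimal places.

Ranks of variable 1: 2, 3, 6, 7, 1, 4, 5
Ranks of variable 2: 2, 5, 6, 1, 7, 4, 3
d = r₁ − r₂: 0, -2, 0, 6, -6, 0, 2
d²: 0, 4, 0, 36, 36, 0, 4; Σd² = 80
ρ = 1 − 6·80/(7·48) = 1 − 480/336 = -0.429

-0.429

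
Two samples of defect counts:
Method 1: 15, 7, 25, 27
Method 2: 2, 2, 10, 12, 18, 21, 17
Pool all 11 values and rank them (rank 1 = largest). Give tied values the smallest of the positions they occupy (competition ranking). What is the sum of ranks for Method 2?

Sorted (descending): 27, 25, 21, 18, 17, 15, 12, 10, 7, 2, 2
The 2 values of 2 occupy positions 10–11 → each gets rank 10.
Method 2 values → pooled ranks: 2→10, 2→10, 10→8, 12→7, 18→4, 21→3, 17→5
Rank sum = 10 + 10 + 8 + 7 + 4 + 3 + 5 = 47

47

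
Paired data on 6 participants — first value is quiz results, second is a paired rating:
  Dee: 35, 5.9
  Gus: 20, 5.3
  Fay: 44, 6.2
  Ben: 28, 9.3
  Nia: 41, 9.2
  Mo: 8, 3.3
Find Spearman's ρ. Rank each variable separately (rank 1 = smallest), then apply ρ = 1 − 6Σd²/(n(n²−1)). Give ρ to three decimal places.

0.600

Ranks of variable 1: 4, 2, 6, 3, 5, 1
Ranks of variable 2: 3, 2, 4, 6, 5, 1
d = r₁ − r₂: 1, 0, 2, -3, 0, 0
d²: 1, 0, 4, 9, 0, 0; Σd² = 14
ρ = 1 − 6·14/(6·35) = 1 − 84/210 = 0.600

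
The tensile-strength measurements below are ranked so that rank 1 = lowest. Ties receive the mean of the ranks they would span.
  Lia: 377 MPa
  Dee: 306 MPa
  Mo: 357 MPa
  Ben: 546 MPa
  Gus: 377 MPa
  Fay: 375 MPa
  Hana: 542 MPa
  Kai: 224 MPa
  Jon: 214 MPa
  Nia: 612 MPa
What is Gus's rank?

Sorted (ascending): 214, 224, 306, 357, 375, 377, 377, 542, 546, 612
The 2 values of 377 occupy positions 6–7 → average rank (6+7)/2 = 6.5.
Gus has value 377 MPa → rank 6.5.

6.5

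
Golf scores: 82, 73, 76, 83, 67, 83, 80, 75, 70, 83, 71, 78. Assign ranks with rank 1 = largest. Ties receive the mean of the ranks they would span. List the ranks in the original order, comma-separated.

4, 9, 7, 2, 12, 2, 5, 8, 11, 2, 10, 6

Sorted (descending): 83, 83, 83, 82, 80, 78, 76, 75, 73, 71, 70, 67
The 3 values of 83 occupy positions 1–3 → average rank 2.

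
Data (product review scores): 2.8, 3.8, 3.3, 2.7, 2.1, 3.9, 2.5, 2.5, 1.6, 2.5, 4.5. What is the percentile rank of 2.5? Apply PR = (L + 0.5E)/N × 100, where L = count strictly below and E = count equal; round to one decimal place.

31.8

N = 11.
Strictly below 2.5: 2. Equal to 2.5: 3.
PR = (2 + 0.5·3)/11 × 100 = 31.8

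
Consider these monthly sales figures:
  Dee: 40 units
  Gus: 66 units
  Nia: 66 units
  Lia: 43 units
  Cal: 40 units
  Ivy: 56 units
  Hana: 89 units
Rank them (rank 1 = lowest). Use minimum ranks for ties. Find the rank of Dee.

Sorted (ascending): 40, 40, 43, 56, 66, 66, 89
The 2 values of 40 occupy positions 1–2 → each gets rank 1.
The 2 values of 66 occupy positions 5–6 → each gets rank 5.
Dee has value 40 units → rank 1.

1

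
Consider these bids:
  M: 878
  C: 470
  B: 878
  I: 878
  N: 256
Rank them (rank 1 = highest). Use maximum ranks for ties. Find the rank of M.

Sorted (descending): 878, 878, 878, 470, 256
The 3 values of 878 occupy positions 1–3 → each gets rank 3.
M has value 878 → rank 3.

3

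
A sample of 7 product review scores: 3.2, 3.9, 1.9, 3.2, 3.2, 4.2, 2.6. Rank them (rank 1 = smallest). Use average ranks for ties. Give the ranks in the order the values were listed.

Sorted (ascending): 1.9, 2.6, 3.2, 3.2, 3.2, 3.9, 4.2
The 3 values of 3.2 occupy positions 3–5 → average rank 4.

4, 6, 1, 4, 4, 7, 2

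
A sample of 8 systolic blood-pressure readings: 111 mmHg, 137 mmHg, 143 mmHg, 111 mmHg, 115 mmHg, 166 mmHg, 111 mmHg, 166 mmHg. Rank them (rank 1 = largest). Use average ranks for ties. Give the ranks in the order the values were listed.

7, 4, 3, 7, 5, 1.5, 7, 1.5

Sorted (descending): 166, 166, 143, 137, 115, 111, 111, 111
The 2 values of 166 occupy positions 1–2 → average rank (1+2)/2 = 1.5.
The 3 values of 111 occupy positions 6–8 → average rank 7.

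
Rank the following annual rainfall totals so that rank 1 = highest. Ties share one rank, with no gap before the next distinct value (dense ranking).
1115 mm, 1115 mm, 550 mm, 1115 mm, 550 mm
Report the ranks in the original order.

Sorted (descending): 1115, 1115, 1115, 550, 550
The 3 values of 1115 share dense rank 1.
The 2 values of 550 share dense rank 2.

1, 1, 2, 1, 2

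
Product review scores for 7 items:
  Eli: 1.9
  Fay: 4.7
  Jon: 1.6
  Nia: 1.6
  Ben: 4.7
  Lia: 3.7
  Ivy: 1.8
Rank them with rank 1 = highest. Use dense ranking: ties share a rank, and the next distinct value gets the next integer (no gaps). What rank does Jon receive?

Sorted (descending): 4.7, 4.7, 3.7, 1.9, 1.8, 1.6, 1.6
The 2 values of 4.7 share dense rank 1.
The 2 values of 1.6 share dense rank 5.
Remaining distinct values take the next consecutive integers.
Jon has value 1.6 → rank 5.

5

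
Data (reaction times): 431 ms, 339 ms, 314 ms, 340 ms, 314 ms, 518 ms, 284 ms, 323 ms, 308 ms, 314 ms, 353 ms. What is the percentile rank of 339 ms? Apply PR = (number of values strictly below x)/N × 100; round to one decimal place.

54.5

N = 11.
Strictly below 339: 6. Equal to 339: 1.
PR = 6/11 × 100 = 54.5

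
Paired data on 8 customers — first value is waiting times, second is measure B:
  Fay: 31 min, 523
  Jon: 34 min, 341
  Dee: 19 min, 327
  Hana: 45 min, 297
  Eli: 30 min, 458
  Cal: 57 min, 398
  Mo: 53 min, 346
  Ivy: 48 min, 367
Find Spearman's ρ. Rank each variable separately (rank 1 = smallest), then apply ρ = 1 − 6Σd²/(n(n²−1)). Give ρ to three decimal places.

Ranks of variable 1: 3, 4, 1, 5, 2, 8, 7, 6
Ranks of variable 2: 8, 3, 2, 1, 7, 6, 4, 5
d = r₁ − r₂: -5, 1, -1, 4, -5, 2, 3, 1
d²: 25, 1, 1, 16, 25, 4, 9, 1; Σd² = 82
ρ = 1 − 6·82/(8·63) = 1 − 492/504 = 0.024

0.024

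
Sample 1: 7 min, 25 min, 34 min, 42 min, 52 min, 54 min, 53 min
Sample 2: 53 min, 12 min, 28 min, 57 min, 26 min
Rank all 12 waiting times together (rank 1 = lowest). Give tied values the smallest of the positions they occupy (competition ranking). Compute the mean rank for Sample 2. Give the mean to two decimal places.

Sorted (ascending): 7, 12, 25, 26, 28, 34, 42, 52, 53, 53, 54, 57
The 2 values of 53 occupy positions 9–10 → each gets rank 9.
Sample 2 values → pooled ranks: 53→9, 12→2, 28→5, 57→12, 26→4
Mean rank = (9 + 2 + 5 + 12 + 4) / 5 = 6.40

6.40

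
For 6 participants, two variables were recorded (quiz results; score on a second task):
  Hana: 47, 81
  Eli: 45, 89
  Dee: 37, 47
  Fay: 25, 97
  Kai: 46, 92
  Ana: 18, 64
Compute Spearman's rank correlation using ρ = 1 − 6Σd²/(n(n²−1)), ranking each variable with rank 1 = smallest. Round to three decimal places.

0.143

Ranks of variable 1: 6, 4, 3, 2, 5, 1
Ranks of variable 2: 3, 4, 1, 6, 5, 2
d = r₁ − r₂: 3, 0, 2, -4, 0, -1
d²: 9, 0, 4, 16, 0, 1; Σd² = 30
ρ = 1 − 6·30/(6·35) = 1 − 180/210 = 0.143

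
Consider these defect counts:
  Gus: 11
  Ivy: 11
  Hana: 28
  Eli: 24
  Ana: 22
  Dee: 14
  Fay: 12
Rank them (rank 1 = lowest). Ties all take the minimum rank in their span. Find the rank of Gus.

1

Sorted (ascending): 11, 11, 12, 14, 22, 24, 28
The 2 values of 11 occupy positions 1–2 → each gets rank 1.
Gus has value 11 → rank 1.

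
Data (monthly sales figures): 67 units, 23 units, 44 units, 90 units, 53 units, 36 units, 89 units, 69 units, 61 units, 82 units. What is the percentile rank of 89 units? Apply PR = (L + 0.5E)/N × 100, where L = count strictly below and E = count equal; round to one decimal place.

N = 10.
Strictly below 89: 8. Equal to 89: 1.
PR = (8 + 0.5·1)/10 × 100 = 85.0

85.0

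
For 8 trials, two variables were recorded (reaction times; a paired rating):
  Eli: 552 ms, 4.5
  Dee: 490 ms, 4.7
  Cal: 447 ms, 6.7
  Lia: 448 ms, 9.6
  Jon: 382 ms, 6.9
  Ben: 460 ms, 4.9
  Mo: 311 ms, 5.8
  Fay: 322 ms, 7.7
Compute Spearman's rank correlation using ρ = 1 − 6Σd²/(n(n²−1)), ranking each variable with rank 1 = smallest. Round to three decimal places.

-0.619

Ranks of variable 1: 8, 7, 4, 5, 3, 6, 1, 2
Ranks of variable 2: 1, 2, 5, 8, 6, 3, 4, 7
d = r₁ − r₂: 7, 5, -1, -3, -3, 3, -3, -5
d²: 49, 25, 1, 9, 9, 9, 9, 25; Σd² = 136
ρ = 1 − 6·136/(8·63) = 1 − 816/504 = -0.619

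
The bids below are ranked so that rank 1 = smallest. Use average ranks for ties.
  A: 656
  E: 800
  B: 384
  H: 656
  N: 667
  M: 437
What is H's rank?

Sorted (ascending): 384, 437, 656, 656, 667, 800
The 2 values of 656 occupy positions 3–4 → average rank (3+4)/2 = 3.5.
H has value 656 → rank 3.5.

3.5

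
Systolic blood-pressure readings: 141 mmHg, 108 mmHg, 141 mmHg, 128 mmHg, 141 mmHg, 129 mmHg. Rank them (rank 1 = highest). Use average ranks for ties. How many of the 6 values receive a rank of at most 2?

3

Sorted (descending): 141, 141, 141, 129, 128, 108
The 3 values of 141 occupy positions 1–3 → average rank 2.
Ranks ≤ 2: {2, 2, 2} → 3 values.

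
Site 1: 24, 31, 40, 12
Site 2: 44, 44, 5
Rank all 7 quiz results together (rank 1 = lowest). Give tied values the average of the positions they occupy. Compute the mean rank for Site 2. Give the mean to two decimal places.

Sorted (ascending): 5, 12, 24, 31, 40, 44, 44
The 2 values of 44 occupy positions 6–7 → average rank (6+7)/2 = 6.5.
Site 2 values → pooled ranks: 44→6.5, 44→6.5, 5→1
Mean rank = (6.5 + 6.5 + 1) / 3 = 4.67

4.67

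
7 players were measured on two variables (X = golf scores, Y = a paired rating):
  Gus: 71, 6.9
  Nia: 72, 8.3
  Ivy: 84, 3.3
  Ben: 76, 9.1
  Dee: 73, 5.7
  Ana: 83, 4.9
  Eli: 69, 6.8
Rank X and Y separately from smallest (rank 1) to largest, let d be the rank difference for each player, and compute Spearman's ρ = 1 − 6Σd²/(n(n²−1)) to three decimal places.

Ranks of variable 1: 2, 3, 7, 5, 4, 6, 1
Ranks of variable 2: 5, 6, 1, 7, 3, 2, 4
d = r₁ − r₂: -3, -3, 6, -2, 1, 4, -3
d²: 9, 9, 36, 4, 1, 16, 9; Σd² = 84
ρ = 1 − 6·84/(7·48) = 1 − 504/336 = -0.500

-0.500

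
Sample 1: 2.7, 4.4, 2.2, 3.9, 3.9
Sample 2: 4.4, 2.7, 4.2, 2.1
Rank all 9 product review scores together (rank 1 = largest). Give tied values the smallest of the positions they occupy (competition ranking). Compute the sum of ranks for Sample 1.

Sorted (descending): 4.4, 4.4, 4.2, 3.9, 3.9, 2.7, 2.7, 2.2, 2.1
The 2 values of 4.4 occupy positions 1–2 → each gets rank 1.
The 2 values of 3.9 occupy positions 4–5 → each gets rank 4.
The 2 values of 2.7 occupy positions 6–7 → each gets rank 6.
Sample 1 values → pooled ranks: 2.7→6, 4.4→1, 2.2→8, 3.9→4, 3.9→4
Rank sum = 6 + 1 + 8 + 4 + 4 = 23

23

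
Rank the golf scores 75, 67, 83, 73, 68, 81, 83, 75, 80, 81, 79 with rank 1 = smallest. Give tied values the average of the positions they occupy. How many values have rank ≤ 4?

Sorted (ascending): 67, 68, 73, 75, 75, 79, 80, 81, 81, 83, 83
The 2 values of 75 occupy positions 4–5 → average rank (4+5)/2 = 4.5.
The 2 values of 81 occupy positions 8–9 → average rank (8+9)/2 = 8.5.
The 2 values of 83 occupy positions 10–11 → average rank (10+11)/2 = 10.5.
Ranks ≤ 4: {1, 2, 3} → 3 values.

3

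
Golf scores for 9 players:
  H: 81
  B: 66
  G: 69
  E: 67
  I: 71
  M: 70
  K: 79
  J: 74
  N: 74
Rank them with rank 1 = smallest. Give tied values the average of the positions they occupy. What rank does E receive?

Sorted (ascending): 66, 67, 69, 70, 71, 74, 74, 79, 81
The 2 values of 74 occupy positions 6–7 → average rank (6+7)/2 = 6.5.
E has value 67 → rank 2.

2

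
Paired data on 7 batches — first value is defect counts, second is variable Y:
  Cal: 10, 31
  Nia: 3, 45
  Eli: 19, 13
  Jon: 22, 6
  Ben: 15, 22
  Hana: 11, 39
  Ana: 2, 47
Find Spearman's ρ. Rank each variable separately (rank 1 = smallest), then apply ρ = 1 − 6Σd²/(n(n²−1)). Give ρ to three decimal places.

-0.964

Ranks of variable 1: 3, 2, 6, 7, 5, 4, 1
Ranks of variable 2: 4, 6, 2, 1, 3, 5, 7
d = r₁ − r₂: -1, -4, 4, 6, 2, -1, -6
d²: 1, 16, 16, 36, 4, 1, 36; Σd² = 110
ρ = 1 − 6·110/(7·48) = 1 − 660/336 = -0.964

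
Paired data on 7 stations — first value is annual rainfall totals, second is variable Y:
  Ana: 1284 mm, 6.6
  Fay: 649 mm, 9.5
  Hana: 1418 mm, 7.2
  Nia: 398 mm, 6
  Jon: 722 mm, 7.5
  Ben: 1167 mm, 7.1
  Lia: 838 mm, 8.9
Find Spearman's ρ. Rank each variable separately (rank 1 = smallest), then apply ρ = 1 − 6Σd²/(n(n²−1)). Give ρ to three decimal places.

Ranks of variable 1: 6, 2, 7, 1, 3, 5, 4
Ranks of variable 2: 2, 7, 4, 1, 5, 3, 6
d = r₁ − r₂: 4, -5, 3, 0, -2, 2, -2
d²: 16, 25, 9, 0, 4, 4, 4; Σd² = 62
ρ = 1 − 6·62/(7·48) = 1 − 372/336 = -0.107

-0.107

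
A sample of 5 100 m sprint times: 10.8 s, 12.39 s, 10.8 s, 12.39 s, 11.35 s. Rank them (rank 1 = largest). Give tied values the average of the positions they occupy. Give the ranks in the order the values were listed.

4.5, 1.5, 4.5, 1.5, 3

Sorted (descending): 12.39, 12.39, 11.35, 10.8, 10.8
The 2 values of 12.39 occupy positions 1–2 → average rank (1+2)/2 = 1.5.
The 2 values of 10.8 occupy positions 4–5 → average rank (4+5)/2 = 4.5.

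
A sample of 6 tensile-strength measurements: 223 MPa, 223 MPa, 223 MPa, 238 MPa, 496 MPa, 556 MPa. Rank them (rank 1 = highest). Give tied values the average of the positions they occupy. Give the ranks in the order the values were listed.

Sorted (descending): 556, 496, 238, 223, 223, 223
The 3 values of 223 occupy positions 4–6 → average rank 5.

5, 5, 5, 3, 2, 1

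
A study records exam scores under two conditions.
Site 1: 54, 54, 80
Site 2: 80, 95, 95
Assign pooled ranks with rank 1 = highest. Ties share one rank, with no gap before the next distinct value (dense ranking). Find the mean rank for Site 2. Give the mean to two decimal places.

1.33

Sorted (descending): 95, 95, 80, 80, 54, 54
The 2 values of 95 share dense rank 1.
The 2 values of 80 share dense rank 2.
The 2 values of 54 share dense rank 3.
Site 2 values → pooled ranks: 80→2, 95→1, 95→1
Mean rank = (2 + 1 + 1) / 3 = 1.33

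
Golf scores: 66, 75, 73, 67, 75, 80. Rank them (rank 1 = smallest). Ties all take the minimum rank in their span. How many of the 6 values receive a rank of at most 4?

Sorted (ascending): 66, 67, 73, 75, 75, 80
The 2 values of 75 occupy positions 4–5 → each gets rank 4.
Ranks ≤ 4: {1, 2, 3, 4, 4} → 5 values.

5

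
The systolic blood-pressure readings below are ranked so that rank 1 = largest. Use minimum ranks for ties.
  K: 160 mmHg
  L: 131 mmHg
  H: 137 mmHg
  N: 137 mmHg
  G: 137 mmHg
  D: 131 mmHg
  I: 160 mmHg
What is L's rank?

Sorted (descending): 160, 160, 137, 137, 137, 131, 131
The 2 values of 160 occupy positions 1–2 → each gets rank 1.
The 3 values of 137 occupy positions 3–5 → each gets rank 3.
The 2 values of 131 occupy positions 6–7 → each gets rank 6.
L has value 131 mmHg → rank 6.

6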